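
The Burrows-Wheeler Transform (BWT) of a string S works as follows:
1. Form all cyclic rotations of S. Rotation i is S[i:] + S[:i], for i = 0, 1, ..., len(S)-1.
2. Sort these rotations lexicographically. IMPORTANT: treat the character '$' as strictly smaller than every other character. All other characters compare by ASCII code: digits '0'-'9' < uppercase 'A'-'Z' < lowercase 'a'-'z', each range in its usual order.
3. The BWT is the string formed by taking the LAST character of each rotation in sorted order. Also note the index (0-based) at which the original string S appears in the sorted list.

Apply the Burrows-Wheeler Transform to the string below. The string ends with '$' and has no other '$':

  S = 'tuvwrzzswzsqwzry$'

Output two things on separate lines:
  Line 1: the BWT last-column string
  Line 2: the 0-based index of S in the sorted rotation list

Answer: yszwzz$tuvqsrwwzr
6

Derivation:
All 17 rotations (rotation i = S[i:]+S[:i]):
  rot[0] = tuvwrzzswzsqwzry$
  rot[1] = uvwrzzswzsqwzry$t
  rot[2] = vwrzzswzsqwzry$tu
  rot[3] = wrzzswzsqwzry$tuv
  rot[4] = rzzswzsqwzry$tuvw
  rot[5] = zzswzsqwzry$tuvwr
  rot[6] = zswzsqwzry$tuvwrz
  rot[7] = swzsqwzry$tuvwrzz
  rot[8] = wzsqwzry$tuvwrzzs
  rot[9] = zsqwzry$tuvwrzzsw
  rot[10] = sqwzry$tuvwrzzswz
  rot[11] = qwzry$tuvwrzzswzs
  rot[12] = wzry$tuvwrzzswzsq
  rot[13] = zry$tuvwrzzswzsqw
  rot[14] = ry$tuvwrzzswzsqwz
  rot[15] = y$tuvwrzzswzsqwzr
  rot[16] = $tuvwrzzswzsqwzry
Sorted (with $ < everything):
  sorted[0] = $tuvwrzzswzsqwzry  (last char: 'y')
  sorted[1] = qwzry$tuvwrzzswzs  (last char: 's')
  sorted[2] = ry$tuvwrzzswzsqwz  (last char: 'z')
  sorted[3] = rzzswzsqwzry$tuvw  (last char: 'w')
  sorted[4] = sqwzry$tuvwrzzswz  (last char: 'z')
  sorted[5] = swzsqwzry$tuvwrzz  (last char: 'z')
  sorted[6] = tuvwrzzswzsqwzry$  (last char: '$')
  sorted[7] = uvwrzzswzsqwzry$t  (last char: 't')
  sorted[8] = vwrzzswzsqwzry$tu  (last char: 'u')
  sorted[9] = wrzzswzsqwzry$tuv  (last char: 'v')
  sorted[10] = wzry$tuvwrzzswzsq  (last char: 'q')
  sorted[11] = wzsqwzry$tuvwrzzs  (last char: 's')
  sorted[12] = y$tuvwrzzswzsqwzr  (last char: 'r')
  sorted[13] = zry$tuvwrzzswzsqw  (last char: 'w')
  sorted[14] = zsqwzry$tuvwrzzsw  (last char: 'w')
  sorted[15] = zswzsqwzry$tuvwrz  (last char: 'z')
  sorted[16] = zzswzsqwzry$tuvwr  (last char: 'r')
Last column: yszwzz$tuvqsrwwzr
Original string S is at sorted index 6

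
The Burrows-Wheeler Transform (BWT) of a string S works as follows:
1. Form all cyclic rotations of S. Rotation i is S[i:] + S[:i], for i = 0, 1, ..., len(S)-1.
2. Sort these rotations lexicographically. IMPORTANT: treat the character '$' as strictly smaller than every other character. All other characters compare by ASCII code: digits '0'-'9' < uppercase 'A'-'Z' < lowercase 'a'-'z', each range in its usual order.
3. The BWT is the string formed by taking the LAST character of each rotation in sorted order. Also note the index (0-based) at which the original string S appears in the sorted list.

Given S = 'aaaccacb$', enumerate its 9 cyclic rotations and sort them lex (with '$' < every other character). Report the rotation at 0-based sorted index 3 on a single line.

Answer: acb$aaacc

Derivation:
All 9 rotations (rotation i = S[i:]+S[:i]):
  rot[0] = aaaccacb$
  rot[1] = aaccacb$a
  rot[2] = accacb$aa
  rot[3] = ccacb$aaa
  rot[4] = cacb$aaac
  rot[5] = acb$aaacc
  rot[6] = cb$aaacca
  rot[7] = b$aaaccac
  rot[8] = $aaaccacb
Sorted (with $ < everything):
  sorted[0] = $aaaccacb
  sorted[1] = aaaccacb$
  sorted[2] = aaccacb$a
  sorted[3] = acb$aaacc
  sorted[4] = accacb$aa
  sorted[5] = b$aaaccac
  sorted[6] = cacb$aaac
  sorted[7] = cb$aaacca
  sorted[8] = ccacb$aaa
sorted[3] = acb$aaacc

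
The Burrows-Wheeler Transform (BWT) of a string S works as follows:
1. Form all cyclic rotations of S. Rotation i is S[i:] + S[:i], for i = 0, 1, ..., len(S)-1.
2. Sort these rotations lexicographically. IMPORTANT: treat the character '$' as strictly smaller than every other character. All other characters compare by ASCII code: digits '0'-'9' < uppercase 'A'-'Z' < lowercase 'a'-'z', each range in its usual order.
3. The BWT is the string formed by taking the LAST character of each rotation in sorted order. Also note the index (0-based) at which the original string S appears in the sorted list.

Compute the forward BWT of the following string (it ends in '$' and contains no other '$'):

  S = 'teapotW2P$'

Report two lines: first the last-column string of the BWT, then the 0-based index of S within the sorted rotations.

Answer: PW2tetpao$
9

Derivation:
All 10 rotations (rotation i = S[i:]+S[:i]):
  rot[0] = teapotW2P$
  rot[1] = eapotW2P$t
  rot[2] = apotW2P$te
  rot[3] = potW2P$tea
  rot[4] = otW2P$teap
  rot[5] = tW2P$teapo
  rot[6] = W2P$teapot
  rot[7] = 2P$teapotW
  rot[8] = P$teapotW2
  rot[9] = $teapotW2P
Sorted (with $ < everything):
  sorted[0] = $teapotW2P  (last char: 'P')
  sorted[1] = 2P$teapotW  (last char: 'W')
  sorted[2] = P$teapotW2  (last char: '2')
  sorted[3] = W2P$teapot  (last char: 't')
  sorted[4] = apotW2P$te  (last char: 'e')
  sorted[5] = eapotW2P$t  (last char: 't')
  sorted[6] = otW2P$teap  (last char: 'p')
  sorted[7] = potW2P$tea  (last char: 'a')
  sorted[8] = tW2P$teapo  (last char: 'o')
  sorted[9] = teapotW2P$  (last char: '$')
Last column: PW2tetpao$
Original string S is at sorted index 9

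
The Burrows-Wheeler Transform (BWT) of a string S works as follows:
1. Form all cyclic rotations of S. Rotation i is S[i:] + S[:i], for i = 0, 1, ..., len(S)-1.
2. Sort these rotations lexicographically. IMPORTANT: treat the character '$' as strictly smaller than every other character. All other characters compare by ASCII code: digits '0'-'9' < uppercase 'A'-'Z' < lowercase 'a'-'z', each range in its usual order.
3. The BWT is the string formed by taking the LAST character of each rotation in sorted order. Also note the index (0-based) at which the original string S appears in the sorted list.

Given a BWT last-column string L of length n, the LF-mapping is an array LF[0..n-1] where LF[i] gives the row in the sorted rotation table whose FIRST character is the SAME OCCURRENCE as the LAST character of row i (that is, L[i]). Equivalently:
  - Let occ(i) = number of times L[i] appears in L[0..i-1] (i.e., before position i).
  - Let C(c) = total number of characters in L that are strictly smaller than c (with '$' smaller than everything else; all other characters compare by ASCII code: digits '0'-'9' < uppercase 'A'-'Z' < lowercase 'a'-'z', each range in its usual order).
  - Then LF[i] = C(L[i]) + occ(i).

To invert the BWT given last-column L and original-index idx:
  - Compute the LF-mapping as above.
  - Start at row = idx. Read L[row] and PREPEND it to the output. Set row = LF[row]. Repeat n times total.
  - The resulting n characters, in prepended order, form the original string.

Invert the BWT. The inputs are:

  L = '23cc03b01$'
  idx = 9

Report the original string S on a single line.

Answer: c1c0b3302$

Derivation:
LF mapping: 4 5 8 9 1 6 7 2 3 0
Walk LF starting at row 9, prepending L[row]:
  step 1: row=9, L[9]='$', prepend. Next row=LF[9]=0
  step 2: row=0, L[0]='2', prepend. Next row=LF[0]=4
  step 3: row=4, L[4]='0', prepend. Next row=LF[4]=1
  step 4: row=1, L[1]='3', prepend. Next row=LF[1]=5
  step 5: row=5, L[5]='3', prepend. Next row=LF[5]=6
  step 6: row=6, L[6]='b', prepend. Next row=LF[6]=7
  step 7: row=7, L[7]='0', prepend. Next row=LF[7]=2
  step 8: row=2, L[2]='c', prepend. Next row=LF[2]=8
  step 9: row=8, L[8]='1', prepend. Next row=LF[8]=3
  step 10: row=3, L[3]='c', prepend. Next row=LF[3]=9
Reversed output: c1c0b3302$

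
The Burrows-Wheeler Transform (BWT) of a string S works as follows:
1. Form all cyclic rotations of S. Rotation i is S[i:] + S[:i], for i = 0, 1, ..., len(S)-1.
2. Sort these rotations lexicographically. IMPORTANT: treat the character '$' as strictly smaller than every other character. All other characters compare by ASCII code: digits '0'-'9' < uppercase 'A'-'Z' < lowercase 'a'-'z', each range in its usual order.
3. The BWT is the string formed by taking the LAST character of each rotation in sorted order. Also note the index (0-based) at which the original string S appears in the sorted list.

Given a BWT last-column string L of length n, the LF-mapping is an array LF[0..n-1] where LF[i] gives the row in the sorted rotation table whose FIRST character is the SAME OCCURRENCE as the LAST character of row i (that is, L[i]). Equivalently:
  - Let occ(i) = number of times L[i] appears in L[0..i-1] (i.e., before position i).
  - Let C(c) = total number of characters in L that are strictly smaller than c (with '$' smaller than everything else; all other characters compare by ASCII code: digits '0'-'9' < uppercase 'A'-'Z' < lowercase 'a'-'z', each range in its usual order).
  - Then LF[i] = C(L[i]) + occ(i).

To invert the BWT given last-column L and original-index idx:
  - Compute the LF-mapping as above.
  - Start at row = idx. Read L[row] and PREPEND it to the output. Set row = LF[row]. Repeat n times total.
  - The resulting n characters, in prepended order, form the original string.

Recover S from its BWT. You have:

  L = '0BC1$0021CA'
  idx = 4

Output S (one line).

LF mapping: 1 8 9 4 0 2 3 6 5 10 7
Walk LF starting at row 4, prepending L[row]:
  step 1: row=4, L[4]='$', prepend. Next row=LF[4]=0
  step 2: row=0, L[0]='0', prepend. Next row=LF[0]=1
  step 3: row=1, L[1]='B', prepend. Next row=LF[1]=8
  step 4: row=8, L[8]='1', prepend. Next row=LF[8]=5
  step 5: row=5, L[5]='0', prepend. Next row=LF[5]=2
  step 6: row=2, L[2]='C', prepend. Next row=LF[2]=9
  step 7: row=9, L[9]='C', prepend. Next row=LF[9]=10
  step 8: row=10, L[10]='A', prepend. Next row=LF[10]=7
  step 9: row=7, L[7]='2', prepend. Next row=LF[7]=6
  step 10: row=6, L[6]='0', prepend. Next row=LF[6]=3
  step 11: row=3, L[3]='1', prepend. Next row=LF[3]=4
Reversed output: 102ACC01B0$

Answer: 102ACC01B0$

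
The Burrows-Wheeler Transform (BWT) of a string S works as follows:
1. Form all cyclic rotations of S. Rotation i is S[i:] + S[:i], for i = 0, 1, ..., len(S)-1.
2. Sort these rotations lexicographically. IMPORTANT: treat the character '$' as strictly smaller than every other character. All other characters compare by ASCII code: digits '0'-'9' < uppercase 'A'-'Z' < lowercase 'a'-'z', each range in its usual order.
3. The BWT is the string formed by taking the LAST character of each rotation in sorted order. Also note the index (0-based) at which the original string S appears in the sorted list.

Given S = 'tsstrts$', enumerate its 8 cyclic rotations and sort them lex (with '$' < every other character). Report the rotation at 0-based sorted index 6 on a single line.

All 8 rotations (rotation i = S[i:]+S[:i]):
  rot[0] = tsstrts$
  rot[1] = sstrts$t
  rot[2] = strts$ts
  rot[3] = trts$tss
  rot[4] = rts$tsst
  rot[5] = ts$tsstr
  rot[6] = s$tsstrt
  rot[7] = $tsstrts
Sorted (with $ < everything):
  sorted[0] = $tsstrts
  sorted[1] = rts$tsst
  sorted[2] = s$tsstrt
  sorted[3] = sstrts$t
  sorted[4] = strts$ts
  sorted[5] = trts$tss
  sorted[6] = ts$tsstr
  sorted[7] = tsstrts$
sorted[6] = ts$tsstr

Answer: ts$tsstr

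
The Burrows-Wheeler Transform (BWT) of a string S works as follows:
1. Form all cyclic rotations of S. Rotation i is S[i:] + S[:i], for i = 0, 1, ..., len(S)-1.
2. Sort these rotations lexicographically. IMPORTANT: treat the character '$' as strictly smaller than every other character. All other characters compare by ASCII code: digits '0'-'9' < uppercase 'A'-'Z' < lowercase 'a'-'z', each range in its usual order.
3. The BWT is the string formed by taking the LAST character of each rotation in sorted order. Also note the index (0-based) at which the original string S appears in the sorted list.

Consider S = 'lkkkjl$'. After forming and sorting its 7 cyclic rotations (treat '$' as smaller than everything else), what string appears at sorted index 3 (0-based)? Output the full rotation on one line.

Answer: kkjl$lk

Derivation:
All 7 rotations (rotation i = S[i:]+S[:i]):
  rot[0] = lkkkjl$
  rot[1] = kkkjl$l
  rot[2] = kkjl$lk
  rot[3] = kjl$lkk
  rot[4] = jl$lkkk
  rot[5] = l$lkkkj
  rot[6] = $lkkkjl
Sorted (with $ < everything):
  sorted[0] = $lkkkjl
  sorted[1] = jl$lkkk
  sorted[2] = kjl$lkk
  sorted[3] = kkjl$lk
  sorted[4] = kkkjl$l
  sorted[5] = l$lkkkj
  sorted[6] = lkkkjl$
sorted[3] = kkjl$lk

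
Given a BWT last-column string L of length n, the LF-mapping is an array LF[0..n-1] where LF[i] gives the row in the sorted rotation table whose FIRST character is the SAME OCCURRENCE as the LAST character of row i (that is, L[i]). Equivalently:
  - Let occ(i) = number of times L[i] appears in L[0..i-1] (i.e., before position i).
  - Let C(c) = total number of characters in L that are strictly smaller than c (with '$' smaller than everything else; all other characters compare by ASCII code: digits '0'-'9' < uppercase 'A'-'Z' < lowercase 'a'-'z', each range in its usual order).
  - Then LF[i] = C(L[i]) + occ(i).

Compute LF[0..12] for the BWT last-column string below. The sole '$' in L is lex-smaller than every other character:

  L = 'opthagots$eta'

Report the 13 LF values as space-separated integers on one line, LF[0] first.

Answer: 6 8 10 5 1 4 7 11 9 0 3 12 2

Derivation:
Char counts: '$':1, 'a':2, 'e':1, 'g':1, 'h':1, 'o':2, 'p':1, 's':1, 't':3
C (first-col start): C('$')=0, C('a')=1, C('e')=3, C('g')=4, C('h')=5, C('o')=6, C('p')=8, C('s')=9, C('t')=10
L[0]='o': occ=0, LF[0]=C('o')+0=6+0=6
L[1]='p': occ=0, LF[1]=C('p')+0=8+0=8
L[2]='t': occ=0, LF[2]=C('t')+0=10+0=10
L[3]='h': occ=0, LF[3]=C('h')+0=5+0=5
L[4]='a': occ=0, LF[4]=C('a')+0=1+0=1
L[5]='g': occ=0, LF[5]=C('g')+0=4+0=4
L[6]='o': occ=1, LF[6]=C('o')+1=6+1=7
L[7]='t': occ=1, LF[7]=C('t')+1=10+1=11
L[8]='s': occ=0, LF[8]=C('s')+0=9+0=9
L[9]='$': occ=0, LF[9]=C('$')+0=0+0=0
L[10]='e': occ=0, LF[10]=C('e')+0=3+0=3
L[11]='t': occ=2, LF[11]=C('t')+2=10+2=12
L[12]='a': occ=1, LF[12]=C('a')+1=1+1=2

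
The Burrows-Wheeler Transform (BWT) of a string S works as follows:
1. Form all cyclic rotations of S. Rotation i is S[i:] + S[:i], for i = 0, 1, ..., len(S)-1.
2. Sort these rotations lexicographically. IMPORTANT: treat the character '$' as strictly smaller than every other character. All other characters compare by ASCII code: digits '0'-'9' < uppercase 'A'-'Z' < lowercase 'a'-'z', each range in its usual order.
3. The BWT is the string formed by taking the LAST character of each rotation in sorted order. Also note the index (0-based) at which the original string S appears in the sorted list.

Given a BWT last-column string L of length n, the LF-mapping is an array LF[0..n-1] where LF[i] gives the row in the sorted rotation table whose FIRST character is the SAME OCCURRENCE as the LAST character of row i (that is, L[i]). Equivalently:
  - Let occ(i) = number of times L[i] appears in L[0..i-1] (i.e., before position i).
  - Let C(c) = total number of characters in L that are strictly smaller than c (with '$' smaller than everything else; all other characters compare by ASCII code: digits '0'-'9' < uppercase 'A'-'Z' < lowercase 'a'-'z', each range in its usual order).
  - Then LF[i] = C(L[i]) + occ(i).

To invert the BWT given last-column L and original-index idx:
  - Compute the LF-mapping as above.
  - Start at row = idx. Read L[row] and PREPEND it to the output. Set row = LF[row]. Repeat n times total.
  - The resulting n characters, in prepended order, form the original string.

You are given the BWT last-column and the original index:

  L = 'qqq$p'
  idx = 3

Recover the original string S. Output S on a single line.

LF mapping: 2 3 4 0 1
Walk LF starting at row 3, prepending L[row]:
  step 1: row=3, L[3]='$', prepend. Next row=LF[3]=0
  step 2: row=0, L[0]='q', prepend. Next row=LF[0]=2
  step 3: row=2, L[2]='q', prepend. Next row=LF[2]=4
  step 4: row=4, L[4]='p', prepend. Next row=LF[4]=1
  step 5: row=1, L[1]='q', prepend. Next row=LF[1]=3
Reversed output: qpqq$

Answer: qpqq$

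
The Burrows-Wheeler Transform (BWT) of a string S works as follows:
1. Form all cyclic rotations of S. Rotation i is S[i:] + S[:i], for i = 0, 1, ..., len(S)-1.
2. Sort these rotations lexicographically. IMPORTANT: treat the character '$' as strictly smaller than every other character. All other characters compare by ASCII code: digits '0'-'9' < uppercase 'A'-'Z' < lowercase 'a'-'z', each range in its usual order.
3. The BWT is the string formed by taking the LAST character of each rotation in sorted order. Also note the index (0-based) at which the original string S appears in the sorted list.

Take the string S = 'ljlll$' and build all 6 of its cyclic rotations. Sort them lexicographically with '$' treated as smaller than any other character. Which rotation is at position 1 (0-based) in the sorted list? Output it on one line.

All 6 rotations (rotation i = S[i:]+S[:i]):
  rot[0] = ljlll$
  rot[1] = jlll$l
  rot[2] = lll$lj
  rot[3] = ll$ljl
  rot[4] = l$ljll
  rot[5] = $ljlll
Sorted (with $ < everything):
  sorted[0] = $ljlll
  sorted[1] = jlll$l
  sorted[2] = l$ljll
  sorted[3] = ljlll$
  sorted[4] = ll$ljl
  sorted[5] = lll$lj
sorted[1] = jlll$l

Answer: jlll$l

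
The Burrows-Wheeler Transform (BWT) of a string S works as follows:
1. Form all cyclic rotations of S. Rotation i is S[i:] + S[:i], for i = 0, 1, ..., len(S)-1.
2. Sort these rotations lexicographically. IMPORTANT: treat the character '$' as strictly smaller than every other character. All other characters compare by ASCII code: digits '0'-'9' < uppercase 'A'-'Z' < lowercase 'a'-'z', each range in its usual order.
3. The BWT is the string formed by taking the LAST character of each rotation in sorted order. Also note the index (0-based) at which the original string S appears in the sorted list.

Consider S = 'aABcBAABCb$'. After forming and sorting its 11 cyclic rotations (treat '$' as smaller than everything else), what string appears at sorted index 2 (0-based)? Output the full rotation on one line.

Answer: ABCb$aABcBA

Derivation:
All 11 rotations (rotation i = S[i:]+S[:i]):
  rot[0] = aABcBAABCb$
  rot[1] = ABcBAABCb$a
  rot[2] = BcBAABCb$aA
  rot[3] = cBAABCb$aAB
  rot[4] = BAABCb$aABc
  rot[5] = AABCb$aABcB
  rot[6] = ABCb$aABcBA
  rot[7] = BCb$aABcBAA
  rot[8] = Cb$aABcBAAB
  rot[9] = b$aABcBAABC
  rot[10] = $aABcBAABCb
Sorted (with $ < everything):
  sorted[0] = $aABcBAABCb
  sorted[1] = AABCb$aABcB
  sorted[2] = ABCb$aABcBA
  sorted[3] = ABcBAABCb$a
  sorted[4] = BAABCb$aABc
  sorted[5] = BCb$aABcBAA
  sorted[6] = BcBAABCb$aA
  sorted[7] = Cb$aABcBAAB
  sorted[8] = aABcBAABCb$
  sorted[9] = b$aABcBAABC
  sorted[10] = cBAABCb$aAB
sorted[2] = ABCb$aABcBA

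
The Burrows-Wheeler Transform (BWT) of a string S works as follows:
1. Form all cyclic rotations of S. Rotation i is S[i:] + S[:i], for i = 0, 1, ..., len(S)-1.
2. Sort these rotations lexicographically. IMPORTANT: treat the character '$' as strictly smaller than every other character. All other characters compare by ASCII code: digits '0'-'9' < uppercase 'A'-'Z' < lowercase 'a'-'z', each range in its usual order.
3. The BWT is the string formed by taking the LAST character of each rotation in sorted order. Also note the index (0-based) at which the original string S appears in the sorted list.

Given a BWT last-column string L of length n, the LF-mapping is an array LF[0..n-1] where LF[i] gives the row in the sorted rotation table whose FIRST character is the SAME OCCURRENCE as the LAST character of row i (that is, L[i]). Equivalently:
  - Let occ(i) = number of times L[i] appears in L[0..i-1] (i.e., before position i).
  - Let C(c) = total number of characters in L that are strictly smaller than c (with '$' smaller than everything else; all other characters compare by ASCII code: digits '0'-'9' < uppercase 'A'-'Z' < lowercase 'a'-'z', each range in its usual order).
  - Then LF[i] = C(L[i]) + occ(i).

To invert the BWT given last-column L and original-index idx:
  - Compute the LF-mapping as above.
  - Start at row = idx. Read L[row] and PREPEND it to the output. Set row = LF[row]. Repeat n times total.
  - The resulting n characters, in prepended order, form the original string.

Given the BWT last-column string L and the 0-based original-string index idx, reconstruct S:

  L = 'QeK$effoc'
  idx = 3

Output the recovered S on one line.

LF mapping: 2 4 1 0 5 6 7 8 3
Walk LF starting at row 3, prepending L[row]:
  step 1: row=3, L[3]='$', prepend. Next row=LF[3]=0
  step 2: row=0, L[0]='Q', prepend. Next row=LF[0]=2
  step 3: row=2, L[2]='K', prepend. Next row=LF[2]=1
  step 4: row=1, L[1]='e', prepend. Next row=LF[1]=4
  step 5: row=4, L[4]='e', prepend. Next row=LF[4]=5
  step 6: row=5, L[5]='f', prepend. Next row=LF[5]=6
  step 7: row=6, L[6]='f', prepend. Next row=LF[6]=7
  step 8: row=7, L[7]='o', prepend. Next row=LF[7]=8
  step 9: row=8, L[8]='c', prepend. Next row=LF[8]=3
Reversed output: coffeeKQ$

Answer: coffeeKQ$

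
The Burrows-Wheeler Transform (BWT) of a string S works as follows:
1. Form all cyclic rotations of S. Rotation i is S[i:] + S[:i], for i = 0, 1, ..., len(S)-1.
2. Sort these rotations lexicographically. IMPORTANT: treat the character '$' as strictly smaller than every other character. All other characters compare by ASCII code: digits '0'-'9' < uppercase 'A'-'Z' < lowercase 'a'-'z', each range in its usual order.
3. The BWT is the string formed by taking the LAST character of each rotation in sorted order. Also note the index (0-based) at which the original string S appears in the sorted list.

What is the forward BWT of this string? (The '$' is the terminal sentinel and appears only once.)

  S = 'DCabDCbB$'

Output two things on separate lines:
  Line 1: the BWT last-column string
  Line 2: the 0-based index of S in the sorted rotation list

All 9 rotations (rotation i = S[i:]+S[:i]):
  rot[0] = DCabDCbB$
  rot[1] = CabDCbB$D
  rot[2] = abDCbB$DC
  rot[3] = bDCbB$DCa
  rot[4] = DCbB$DCab
  rot[5] = CbB$DCabD
  rot[6] = bB$DCabDC
  rot[7] = B$DCabDCb
  rot[8] = $DCabDCbB
Sorted (with $ < everything):
  sorted[0] = $DCabDCbB  (last char: 'B')
  sorted[1] = B$DCabDCb  (last char: 'b')
  sorted[2] = CabDCbB$D  (last char: 'D')
  sorted[3] = CbB$DCabD  (last char: 'D')
  sorted[4] = DCabDCbB$  (last char: '$')
  sorted[5] = DCbB$DCab  (last char: 'b')
  sorted[6] = abDCbB$DC  (last char: 'C')
  sorted[7] = bB$DCabDC  (last char: 'C')
  sorted[8] = bDCbB$DCa  (last char: 'a')
Last column: BbDD$bCCa
Original string S is at sorted index 4

Answer: BbDD$bCCa
4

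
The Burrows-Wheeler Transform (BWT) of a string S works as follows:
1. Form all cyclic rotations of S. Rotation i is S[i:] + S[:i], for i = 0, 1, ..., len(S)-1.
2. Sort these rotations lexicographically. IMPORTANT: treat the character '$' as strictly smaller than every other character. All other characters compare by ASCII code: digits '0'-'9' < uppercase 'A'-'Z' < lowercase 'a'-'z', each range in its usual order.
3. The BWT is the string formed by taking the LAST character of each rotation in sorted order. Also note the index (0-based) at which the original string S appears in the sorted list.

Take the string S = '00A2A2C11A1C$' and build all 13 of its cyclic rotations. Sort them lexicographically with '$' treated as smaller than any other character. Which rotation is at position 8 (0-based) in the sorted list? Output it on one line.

All 13 rotations (rotation i = S[i:]+S[:i]):
  rot[0] = 00A2A2C11A1C$
  rot[1] = 0A2A2C11A1C$0
  rot[2] = A2A2C11A1C$00
  rot[3] = 2A2C11A1C$00A
  rot[4] = A2C11A1C$00A2
  rot[5] = 2C11A1C$00A2A
  rot[6] = C11A1C$00A2A2
  rot[7] = 11A1C$00A2A2C
  rot[8] = 1A1C$00A2A2C1
  rot[9] = A1C$00A2A2C11
  rot[10] = 1C$00A2A2C11A
  rot[11] = C$00A2A2C11A1
  rot[12] = $00A2A2C11A1C
Sorted (with $ < everything):
  sorted[0] = $00A2A2C11A1C
  sorted[1] = 00A2A2C11A1C$
  sorted[2] = 0A2A2C11A1C$0
  sorted[3] = 11A1C$00A2A2C
  sorted[4] = 1A1C$00A2A2C1
  sorted[5] = 1C$00A2A2C11A
  sorted[6] = 2A2C11A1C$00A
  sorted[7] = 2C11A1C$00A2A
  sorted[8] = A1C$00A2A2C11
  sorted[9] = A2A2C11A1C$00
  sorted[10] = A2C11A1C$00A2
  sorted[11] = C$00A2A2C11A1
  sorted[12] = C11A1C$00A2A2
sorted[8] = A1C$00A2A2C11

Answer: A1C$00A2A2C11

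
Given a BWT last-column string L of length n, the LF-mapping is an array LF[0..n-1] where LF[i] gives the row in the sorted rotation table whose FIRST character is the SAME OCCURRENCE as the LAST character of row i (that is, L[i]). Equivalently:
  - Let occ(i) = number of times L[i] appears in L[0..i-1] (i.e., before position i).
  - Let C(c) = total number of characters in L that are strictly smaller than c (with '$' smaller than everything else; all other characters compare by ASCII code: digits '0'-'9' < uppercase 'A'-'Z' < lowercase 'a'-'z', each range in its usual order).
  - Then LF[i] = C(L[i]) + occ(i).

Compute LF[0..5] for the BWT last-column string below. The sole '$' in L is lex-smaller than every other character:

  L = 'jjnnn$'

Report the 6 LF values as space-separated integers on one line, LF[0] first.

Char counts: '$':1, 'j':2, 'n':3
C (first-col start): C('$')=0, C('j')=1, C('n')=3
L[0]='j': occ=0, LF[0]=C('j')+0=1+0=1
L[1]='j': occ=1, LF[1]=C('j')+1=1+1=2
L[2]='n': occ=0, LF[2]=C('n')+0=3+0=3
L[3]='n': occ=1, LF[3]=C('n')+1=3+1=4
L[4]='n': occ=2, LF[4]=C('n')+2=3+2=5
L[5]='$': occ=0, LF[5]=C('$')+0=0+0=0

Answer: 1 2 3 4 5 0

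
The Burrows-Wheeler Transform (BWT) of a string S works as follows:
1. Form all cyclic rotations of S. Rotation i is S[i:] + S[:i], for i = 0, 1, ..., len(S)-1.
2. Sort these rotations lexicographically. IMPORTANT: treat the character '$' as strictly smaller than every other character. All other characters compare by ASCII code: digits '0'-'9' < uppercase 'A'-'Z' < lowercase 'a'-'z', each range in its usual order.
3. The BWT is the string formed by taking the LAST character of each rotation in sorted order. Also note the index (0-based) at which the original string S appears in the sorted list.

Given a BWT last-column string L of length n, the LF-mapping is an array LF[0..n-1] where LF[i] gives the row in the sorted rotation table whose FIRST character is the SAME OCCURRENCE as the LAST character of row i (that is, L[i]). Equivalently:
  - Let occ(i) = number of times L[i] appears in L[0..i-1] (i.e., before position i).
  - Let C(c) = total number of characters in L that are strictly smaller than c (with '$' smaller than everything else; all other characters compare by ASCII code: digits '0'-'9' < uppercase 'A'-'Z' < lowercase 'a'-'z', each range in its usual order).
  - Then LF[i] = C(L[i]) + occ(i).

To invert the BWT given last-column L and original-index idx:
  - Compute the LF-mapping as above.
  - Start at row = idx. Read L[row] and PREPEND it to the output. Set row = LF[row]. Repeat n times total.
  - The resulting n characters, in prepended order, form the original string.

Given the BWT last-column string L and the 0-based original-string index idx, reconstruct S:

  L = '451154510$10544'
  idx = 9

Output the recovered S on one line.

LF mapping: 7 11 3 4 12 8 13 5 1 0 6 2 14 9 10
Walk LF starting at row 9, prepending L[row]:
  step 1: row=9, L[9]='$', prepend. Next row=LF[9]=0
  step 2: row=0, L[0]='4', prepend. Next row=LF[0]=7
  step 3: row=7, L[7]='1', prepend. Next row=LF[7]=5
  step 4: row=5, L[5]='4', prepend. Next row=LF[5]=8
  step 5: row=8, L[8]='0', prepend. Next row=LF[8]=1
  step 6: row=1, L[1]='5', prepend. Next row=LF[1]=11
  step 7: row=11, L[11]='0', prepend. Next row=LF[11]=2
  step 8: row=2, L[2]='1', prepend. Next row=LF[2]=3
  step 9: row=3, L[3]='1', prepend. Next row=LF[3]=4
  step 10: row=4, L[4]='5', prepend. Next row=LF[4]=12
  step 11: row=12, L[12]='5', prepend. Next row=LF[12]=14
  step 12: row=14, L[14]='4', prepend. Next row=LF[14]=10
  step 13: row=10, L[10]='1', prepend. Next row=LF[10]=6
  step 14: row=6, L[6]='5', prepend. Next row=LF[6]=13
  step 15: row=13, L[13]='4', prepend. Next row=LF[13]=9
Reversed output: 45145511050414$

Answer: 45145511050414$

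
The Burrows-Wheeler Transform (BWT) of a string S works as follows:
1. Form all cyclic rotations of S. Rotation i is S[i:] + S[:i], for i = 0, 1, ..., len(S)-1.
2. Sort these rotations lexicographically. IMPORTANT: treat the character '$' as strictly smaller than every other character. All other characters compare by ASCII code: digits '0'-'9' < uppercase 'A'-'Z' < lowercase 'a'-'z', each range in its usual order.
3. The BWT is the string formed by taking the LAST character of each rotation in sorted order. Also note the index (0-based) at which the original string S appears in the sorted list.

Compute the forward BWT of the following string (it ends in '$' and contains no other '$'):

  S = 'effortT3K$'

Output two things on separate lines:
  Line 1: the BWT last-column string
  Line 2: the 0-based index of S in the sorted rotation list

All 10 rotations (rotation i = S[i:]+S[:i]):
  rot[0] = effortT3K$
  rot[1] = ffortT3K$e
  rot[2] = fortT3K$ef
  rot[3] = ortT3K$eff
  rot[4] = rtT3K$effo
  rot[5] = tT3K$effor
  rot[6] = T3K$effort
  rot[7] = 3K$effortT
  rot[8] = K$effortT3
  rot[9] = $effortT3K
Sorted (with $ < everything):
  sorted[0] = $effortT3K  (last char: 'K')
  sorted[1] = 3K$effortT  (last char: 'T')
  sorted[2] = K$effortT3  (last char: '3')
  sorted[3] = T3K$effort  (last char: 't')
  sorted[4] = effortT3K$  (last char: '$')
  sorted[5] = ffortT3K$e  (last char: 'e')
  sorted[6] = fortT3K$ef  (last char: 'f')
  sorted[7] = ortT3K$eff  (last char: 'f')
  sorted[8] = rtT3K$effo  (last char: 'o')
  sorted[9] = tT3K$effor  (last char: 'r')
Last column: KT3t$effor
Original string S is at sorted index 4

Answer: KT3t$effor
4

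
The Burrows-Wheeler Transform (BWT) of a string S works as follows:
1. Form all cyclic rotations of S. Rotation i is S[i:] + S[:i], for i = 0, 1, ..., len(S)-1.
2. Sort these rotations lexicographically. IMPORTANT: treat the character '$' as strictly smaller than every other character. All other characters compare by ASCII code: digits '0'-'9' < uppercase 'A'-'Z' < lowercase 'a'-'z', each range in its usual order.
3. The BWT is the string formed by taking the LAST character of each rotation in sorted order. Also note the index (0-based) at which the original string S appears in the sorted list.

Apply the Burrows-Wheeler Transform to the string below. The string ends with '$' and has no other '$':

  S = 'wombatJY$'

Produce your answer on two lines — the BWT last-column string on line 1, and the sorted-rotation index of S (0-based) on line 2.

Answer: YtJbmowa$
8

Derivation:
All 9 rotations (rotation i = S[i:]+S[:i]):
  rot[0] = wombatJY$
  rot[1] = ombatJY$w
  rot[2] = mbatJY$wo
  rot[3] = batJY$wom
  rot[4] = atJY$womb
  rot[5] = tJY$womba
  rot[6] = JY$wombat
  rot[7] = Y$wombatJ
  rot[8] = $wombatJY
Sorted (with $ < everything):
  sorted[0] = $wombatJY  (last char: 'Y')
  sorted[1] = JY$wombat  (last char: 't')
  sorted[2] = Y$wombatJ  (last char: 'J')
  sorted[3] = atJY$womb  (last char: 'b')
  sorted[4] = batJY$wom  (last char: 'm')
  sorted[5] = mbatJY$wo  (last char: 'o')
  sorted[6] = ombatJY$w  (last char: 'w')
  sorted[7] = tJY$womba  (last char: 'a')
  sorted[8] = wombatJY$  (last char: '$')
Last column: YtJbmowa$
Original string S is at sorted index 8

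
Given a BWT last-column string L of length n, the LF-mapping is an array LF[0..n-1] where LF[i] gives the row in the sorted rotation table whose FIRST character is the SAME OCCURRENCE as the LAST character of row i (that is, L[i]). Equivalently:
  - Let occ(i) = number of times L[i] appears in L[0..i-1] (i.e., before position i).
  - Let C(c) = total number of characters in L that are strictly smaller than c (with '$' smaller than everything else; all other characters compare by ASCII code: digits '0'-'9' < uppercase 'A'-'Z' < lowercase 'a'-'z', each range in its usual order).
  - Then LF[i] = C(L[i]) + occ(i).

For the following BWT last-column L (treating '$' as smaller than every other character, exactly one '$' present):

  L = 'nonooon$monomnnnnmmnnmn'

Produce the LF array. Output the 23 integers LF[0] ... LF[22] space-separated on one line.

Char counts: '$':1, 'm':5, 'n':11, 'o':6
C (first-col start): C('$')=0, C('m')=1, C('n')=6, C('o')=17
L[0]='n': occ=0, LF[0]=C('n')+0=6+0=6
L[1]='o': occ=0, LF[1]=C('o')+0=17+0=17
L[2]='n': occ=1, LF[2]=C('n')+1=6+1=7
L[3]='o': occ=1, LF[3]=C('o')+1=17+1=18
L[4]='o': occ=2, LF[4]=C('o')+2=17+2=19
L[5]='o': occ=3, LF[5]=C('o')+3=17+3=20
L[6]='n': occ=2, LF[6]=C('n')+2=6+2=8
L[7]='$': occ=0, LF[7]=C('$')+0=0+0=0
L[8]='m': occ=0, LF[8]=C('m')+0=1+0=1
L[9]='o': occ=4, LF[9]=C('o')+4=17+4=21
L[10]='n': occ=3, LF[10]=C('n')+3=6+3=9
L[11]='o': occ=5, LF[11]=C('o')+5=17+5=22
L[12]='m': occ=1, LF[12]=C('m')+1=1+1=2
L[13]='n': occ=4, LF[13]=C('n')+4=6+4=10
L[14]='n': occ=5, LF[14]=C('n')+5=6+5=11
L[15]='n': occ=6, LF[15]=C('n')+6=6+6=12
L[16]='n': occ=7, LF[16]=C('n')+7=6+7=13
L[17]='m': occ=2, LF[17]=C('m')+2=1+2=3
L[18]='m': occ=3, LF[18]=C('m')+3=1+3=4
L[19]='n': occ=8, LF[19]=C('n')+8=6+8=14
L[20]='n': occ=9, LF[20]=C('n')+9=6+9=15
L[21]='m': occ=4, LF[21]=C('m')+4=1+4=5
L[22]='n': occ=10, LF[22]=C('n')+10=6+10=16

Answer: 6 17 7 18 19 20 8 0 1 21 9 22 2 10 11 12 13 3 4 14 15 5 16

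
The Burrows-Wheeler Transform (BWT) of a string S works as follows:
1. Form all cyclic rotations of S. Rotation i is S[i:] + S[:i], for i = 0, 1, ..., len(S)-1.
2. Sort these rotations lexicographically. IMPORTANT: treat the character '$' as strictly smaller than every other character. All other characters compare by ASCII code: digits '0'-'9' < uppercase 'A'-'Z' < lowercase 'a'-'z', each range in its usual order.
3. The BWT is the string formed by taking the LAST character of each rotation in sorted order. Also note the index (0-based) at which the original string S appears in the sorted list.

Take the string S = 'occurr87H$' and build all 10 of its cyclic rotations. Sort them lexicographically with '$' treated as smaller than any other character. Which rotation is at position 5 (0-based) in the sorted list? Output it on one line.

Answer: curr87H$oc

Derivation:
All 10 rotations (rotation i = S[i:]+S[:i]):
  rot[0] = occurr87H$
  rot[1] = ccurr87H$o
  rot[2] = curr87H$oc
  rot[3] = urr87H$occ
  rot[4] = rr87H$occu
  rot[5] = r87H$occur
  rot[6] = 87H$occurr
  rot[7] = 7H$occurr8
  rot[8] = H$occurr87
  rot[9] = $occurr87H
Sorted (with $ < everything):
  sorted[0] = $occurr87H
  sorted[1] = 7H$occurr8
  sorted[2] = 87H$occurr
  sorted[3] = H$occurr87
  sorted[4] = ccurr87H$o
  sorted[5] = curr87H$oc
  sorted[6] = occurr87H$
  sorted[7] = r87H$occur
  sorted[8] = rr87H$occu
  sorted[9] = urr87H$occ
sorted[5] = curr87H$oc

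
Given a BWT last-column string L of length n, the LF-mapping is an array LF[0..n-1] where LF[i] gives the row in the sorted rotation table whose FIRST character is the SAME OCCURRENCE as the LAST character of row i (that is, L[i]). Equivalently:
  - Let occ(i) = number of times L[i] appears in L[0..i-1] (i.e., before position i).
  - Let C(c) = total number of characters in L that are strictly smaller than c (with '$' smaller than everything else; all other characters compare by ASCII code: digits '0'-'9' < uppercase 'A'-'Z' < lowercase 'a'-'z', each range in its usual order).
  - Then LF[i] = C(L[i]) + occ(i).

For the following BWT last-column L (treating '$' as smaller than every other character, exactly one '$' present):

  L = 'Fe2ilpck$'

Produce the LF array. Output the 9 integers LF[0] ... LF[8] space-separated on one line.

Answer: 2 4 1 5 7 8 3 6 0

Derivation:
Char counts: '$':1, '2':1, 'F':1, 'c':1, 'e':1, 'i':1, 'k':1, 'l':1, 'p':1
C (first-col start): C('$')=0, C('2')=1, C('F')=2, C('c')=3, C('e')=4, C('i')=5, C('k')=6, C('l')=7, C('p')=8
L[0]='F': occ=0, LF[0]=C('F')+0=2+0=2
L[1]='e': occ=0, LF[1]=C('e')+0=4+0=4
L[2]='2': occ=0, LF[2]=C('2')+0=1+0=1
L[3]='i': occ=0, LF[3]=C('i')+0=5+0=5
L[4]='l': occ=0, LF[4]=C('l')+0=7+0=7
L[5]='p': occ=0, LF[5]=C('p')+0=8+0=8
L[6]='c': occ=0, LF[6]=C('c')+0=3+0=3
L[7]='k': occ=0, LF[7]=C('k')+0=6+0=6
L[8]='$': occ=0, LF[8]=C('$')+0=0+0=0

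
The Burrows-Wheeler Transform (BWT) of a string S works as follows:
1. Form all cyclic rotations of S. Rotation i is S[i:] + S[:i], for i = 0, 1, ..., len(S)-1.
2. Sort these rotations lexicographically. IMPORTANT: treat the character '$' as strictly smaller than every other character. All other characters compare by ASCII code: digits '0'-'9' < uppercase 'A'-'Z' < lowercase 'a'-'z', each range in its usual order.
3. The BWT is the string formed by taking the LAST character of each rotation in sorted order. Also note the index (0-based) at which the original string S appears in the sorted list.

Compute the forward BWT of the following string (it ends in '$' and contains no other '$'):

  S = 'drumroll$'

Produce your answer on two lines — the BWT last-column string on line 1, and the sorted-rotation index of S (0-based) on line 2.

Answer: l$lourmdr
1

Derivation:
All 9 rotations (rotation i = S[i:]+S[:i]):
  rot[0] = drumroll$
  rot[1] = rumroll$d
  rot[2] = umroll$dr
  rot[3] = mroll$dru
  rot[4] = roll$drum
  rot[5] = oll$drumr
  rot[6] = ll$drumro
  rot[7] = l$drumrol
  rot[8] = $drumroll
Sorted (with $ < everything):
  sorted[0] = $drumroll  (last char: 'l')
  sorted[1] = drumroll$  (last char: '$')
  sorted[2] = l$drumrol  (last char: 'l')
  sorted[3] = ll$drumro  (last char: 'o')
  sorted[4] = mroll$dru  (last char: 'u')
  sorted[5] = oll$drumr  (last char: 'r')
  sorted[6] = roll$drum  (last char: 'm')
  sorted[7] = rumroll$d  (last char: 'd')
  sorted[8] = umroll$dr  (last char: 'r')
Last column: l$lourmdr
Original string S is at sorted index 1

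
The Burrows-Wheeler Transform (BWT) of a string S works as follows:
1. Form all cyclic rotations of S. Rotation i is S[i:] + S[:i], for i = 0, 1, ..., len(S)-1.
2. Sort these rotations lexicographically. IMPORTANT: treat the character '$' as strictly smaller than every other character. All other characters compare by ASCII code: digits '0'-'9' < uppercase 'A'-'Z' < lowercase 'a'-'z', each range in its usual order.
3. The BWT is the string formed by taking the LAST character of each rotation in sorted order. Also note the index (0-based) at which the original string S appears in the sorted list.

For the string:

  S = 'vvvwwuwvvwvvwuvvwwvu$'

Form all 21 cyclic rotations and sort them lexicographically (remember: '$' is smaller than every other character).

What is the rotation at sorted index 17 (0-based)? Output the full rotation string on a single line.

All 21 rotations (rotation i = S[i:]+S[:i]):
  rot[0] = vvvwwuwvvwvvwuvvwwvu$
  rot[1] = vvwwuwvvwvvwuvvwwvu$v
  rot[2] = vwwuwvvwvvwuvvwwvu$vv
  rot[3] = wwuwvvwvvwuvvwwvu$vvv
  rot[4] = wuwvvwvvwuvvwwvu$vvvw
  rot[5] = uwvvwvvwuvvwwvu$vvvww
  rot[6] = wvvwvvwuvvwwvu$vvvwwu
  rot[7] = vvwvvwuvvwwvu$vvvwwuw
  rot[8] = vwvvwuvvwwvu$vvvwwuwv
  rot[9] = wvvwuvvwwvu$vvvwwuwvv
  rot[10] = vvwuvvwwvu$vvvwwuwvvw
  rot[11] = vwuvvwwvu$vvvwwuwvvwv
  rot[12] = wuvvwwvu$vvvwwuwvvwvv
  rot[13] = uvvwwvu$vvvwwuwvvwvvw
  rot[14] = vvwwvu$vvvwwuwvvwvvwu
  rot[15] = vwwvu$vvvwwuwvvwvvwuv
  rot[16] = wwvu$vvvwwuwvvwvvwuvv
  rot[17] = wvu$vvvwwuwvvwvvwuvvw
  rot[18] = vu$vvvwwuwvvwvvwuvvww
  rot[19] = u$vvvwwuwvvwvvwuvvwwv
  rot[20] = $vvvwwuwvvwvvwuvvwwvu
Sorted (with $ < everything):
  sorted[0] = $vvvwwuwvvwvvwuvvwwvu
  sorted[1] = u$vvvwwuwvvwvvwuvvwwv
  sorted[2] = uvvwwvu$vvvwwuwvvwvvw
  sorted[3] = uwvvwvvwuvvwwvu$vvvww
  sorted[4] = vu$vvvwwuwvvwvvwuvvww
  sorted[5] = vvvwwuwvvwvvwuvvwwvu$
  sorted[6] = vvwuvvwwvu$vvvwwuwvvw
  sorted[7] = vvwvvwuvvwwvu$vvvwwuw
  sorted[8] = vvwwuwvvwvvwuvvwwvu$v
  sorted[9] = vvwwvu$vvvwwuwvvwvvwu
  sorted[10] = vwuvvwwvu$vvvwwuwvvwv
  sorted[11] = vwvvwuvvwwvu$vvvwwuwv
  sorted[12] = vwwuwvvwvvwuvvwwvu$vv
  sorted[13] = vwwvu$vvvwwuwvvwvvwuv
  sorted[14] = wuvvwwvu$vvvwwuwvvwvv
  sorted[15] = wuwvvwvvwuvvwwvu$vvvw
  sorted[16] = wvu$vvvwwuwvvwvvwuvvw
  sorted[17] = wvvwuvvwwvu$vvvwwuwvv
  sorted[18] = wvvwvvwuvvwwvu$vvvwwu
  sorted[19] = wwuwvvwvvwuvvwwvu$vvv
  sorted[20] = wwvu$vvvwwuwvvwvvwuvv
sorted[17] = wvvwuvvwwvu$vvvwwuwvv

Answer: wvvwuvvwwvu$vvvwwuwvv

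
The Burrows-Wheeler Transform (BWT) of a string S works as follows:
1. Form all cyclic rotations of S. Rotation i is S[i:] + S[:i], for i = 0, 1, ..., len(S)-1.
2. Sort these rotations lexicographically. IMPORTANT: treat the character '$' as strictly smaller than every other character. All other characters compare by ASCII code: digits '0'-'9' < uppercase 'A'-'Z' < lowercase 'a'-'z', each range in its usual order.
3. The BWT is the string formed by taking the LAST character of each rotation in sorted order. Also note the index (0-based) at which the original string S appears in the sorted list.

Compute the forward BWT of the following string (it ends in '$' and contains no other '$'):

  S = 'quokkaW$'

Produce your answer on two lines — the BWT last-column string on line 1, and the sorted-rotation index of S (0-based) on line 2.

Answer: Wakkou$q
6

Derivation:
All 8 rotations (rotation i = S[i:]+S[:i]):
  rot[0] = quokkaW$
  rot[1] = uokkaW$q
  rot[2] = okkaW$qu
  rot[3] = kkaW$quo
  rot[4] = kaW$quok
  rot[5] = aW$quokk
  rot[6] = W$quokka
  rot[7] = $quokkaW
Sorted (with $ < everything):
  sorted[0] = $quokkaW  (last char: 'W')
  sorted[1] = W$quokka  (last char: 'a')
  sorted[2] = aW$quokk  (last char: 'k')
  sorted[3] = kaW$quok  (last char: 'k')
  sorted[4] = kkaW$quo  (last char: 'o')
  sorted[5] = okkaW$qu  (last char: 'u')
  sorted[6] = quokkaW$  (last char: '$')
  sorted[7] = uokkaW$q  (last char: 'q')
Last column: Wakkou$q
Original string S is at sorted index 6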